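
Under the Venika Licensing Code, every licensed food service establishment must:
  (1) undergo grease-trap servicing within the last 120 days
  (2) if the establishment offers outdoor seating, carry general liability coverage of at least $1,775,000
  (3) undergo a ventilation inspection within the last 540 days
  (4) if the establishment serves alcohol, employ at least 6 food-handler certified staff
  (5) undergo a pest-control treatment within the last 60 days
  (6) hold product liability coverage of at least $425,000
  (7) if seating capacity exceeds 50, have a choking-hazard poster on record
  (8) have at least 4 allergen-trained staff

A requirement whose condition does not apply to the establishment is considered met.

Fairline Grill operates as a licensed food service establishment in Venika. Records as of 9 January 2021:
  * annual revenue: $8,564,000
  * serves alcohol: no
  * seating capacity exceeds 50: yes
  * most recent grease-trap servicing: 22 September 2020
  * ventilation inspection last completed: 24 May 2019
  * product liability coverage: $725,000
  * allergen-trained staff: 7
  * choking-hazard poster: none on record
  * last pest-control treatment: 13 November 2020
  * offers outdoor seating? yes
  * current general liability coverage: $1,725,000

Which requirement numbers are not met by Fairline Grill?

1. grease-trap servicing 109 days ago vs limit 120 → met
2. condition 'offers outdoor seating' holds; general liability coverage $1,725,000 < $1,775,000 → not met
3. ventilation inspection 596 days ago vs limit 540 → not met
4. condition 'serves alcohol' does not hold → requirement n/a → met
5. pest-control treatment 57 days ago vs limit 60 → met
6. product liability coverage $725,000 ≥ $425,000 → met
7. condition 'seating capacity exceeds 50' holds; choking-hazard poster absent → not met
8. allergen-trained staff 7 ≥ 4 → met
Not met: 2, 3, 7

2, 3, 7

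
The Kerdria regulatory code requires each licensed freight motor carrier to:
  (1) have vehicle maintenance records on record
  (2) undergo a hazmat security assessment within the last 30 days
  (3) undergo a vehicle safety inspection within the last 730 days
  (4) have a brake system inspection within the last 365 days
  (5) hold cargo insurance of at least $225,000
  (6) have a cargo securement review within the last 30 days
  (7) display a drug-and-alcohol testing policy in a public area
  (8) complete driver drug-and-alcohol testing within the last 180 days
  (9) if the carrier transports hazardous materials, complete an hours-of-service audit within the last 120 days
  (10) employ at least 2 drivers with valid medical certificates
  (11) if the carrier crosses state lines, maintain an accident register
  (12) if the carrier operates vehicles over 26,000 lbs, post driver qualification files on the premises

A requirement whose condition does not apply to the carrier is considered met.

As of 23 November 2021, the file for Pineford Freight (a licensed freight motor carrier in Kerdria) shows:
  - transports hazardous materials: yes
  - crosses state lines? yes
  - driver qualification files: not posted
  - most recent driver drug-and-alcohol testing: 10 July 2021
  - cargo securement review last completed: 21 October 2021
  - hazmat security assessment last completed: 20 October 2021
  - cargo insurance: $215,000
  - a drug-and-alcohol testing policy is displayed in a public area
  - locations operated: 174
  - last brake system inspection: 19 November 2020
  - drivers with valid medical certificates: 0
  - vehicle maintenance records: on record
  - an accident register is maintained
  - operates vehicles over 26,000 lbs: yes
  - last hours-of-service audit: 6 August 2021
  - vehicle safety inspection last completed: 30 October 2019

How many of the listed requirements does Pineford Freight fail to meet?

1. vehicle maintenance records present → met
2. hazmat security assessment 34 days ago vs limit 30 → not met
3. vehicle safety inspection 755 days ago vs limit 730 → not met
4. brake system inspection 369 days ago vs limit 365 → not met
5. cargo insurance $215,000 < $225,000 → not met
6. cargo securement review 33 days ago vs limit 30 → not met
7. drug-and-alcohol testing policy present → met
8. driver drug-and-alcohol testing 136 days ago vs limit 180 → met
9. condition 'transports hazardous materials' holds; hours-of-service audit 109 days ago vs limit 120 → met
10. drivers with valid medical certificates 0 < 2 → not met
11. condition 'crosses state lines' holds; accident register present → met
12. condition 'operates vehicles over 26,000 lbs' holds; driver qualification files absent → not met
Not met: 7 of 12

7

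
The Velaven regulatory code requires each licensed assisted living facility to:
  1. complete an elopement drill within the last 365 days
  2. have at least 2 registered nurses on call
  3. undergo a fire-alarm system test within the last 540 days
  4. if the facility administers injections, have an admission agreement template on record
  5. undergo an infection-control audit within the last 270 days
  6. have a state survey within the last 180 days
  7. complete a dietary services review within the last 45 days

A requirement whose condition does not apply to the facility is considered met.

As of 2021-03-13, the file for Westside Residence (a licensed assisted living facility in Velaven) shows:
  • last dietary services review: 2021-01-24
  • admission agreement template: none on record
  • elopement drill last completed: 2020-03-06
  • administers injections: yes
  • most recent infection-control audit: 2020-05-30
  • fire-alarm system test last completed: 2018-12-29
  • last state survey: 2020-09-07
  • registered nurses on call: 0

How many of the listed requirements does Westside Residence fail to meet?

1. elopement drill 372 days ago vs limit 365 → not met
2. registered nurses on call 0 < 2 → not met
3. fire-alarm system test 805 days ago vs limit 540 → not met
4. condition 'administers injections' holds; admission agreement template absent → not met
5. infection-control audit 287 days ago vs limit 270 → not met
6. state survey 187 days ago vs limit 180 → not met
7. dietary services review 48 days ago vs limit 45 → not met
Not met: 7 of 7

7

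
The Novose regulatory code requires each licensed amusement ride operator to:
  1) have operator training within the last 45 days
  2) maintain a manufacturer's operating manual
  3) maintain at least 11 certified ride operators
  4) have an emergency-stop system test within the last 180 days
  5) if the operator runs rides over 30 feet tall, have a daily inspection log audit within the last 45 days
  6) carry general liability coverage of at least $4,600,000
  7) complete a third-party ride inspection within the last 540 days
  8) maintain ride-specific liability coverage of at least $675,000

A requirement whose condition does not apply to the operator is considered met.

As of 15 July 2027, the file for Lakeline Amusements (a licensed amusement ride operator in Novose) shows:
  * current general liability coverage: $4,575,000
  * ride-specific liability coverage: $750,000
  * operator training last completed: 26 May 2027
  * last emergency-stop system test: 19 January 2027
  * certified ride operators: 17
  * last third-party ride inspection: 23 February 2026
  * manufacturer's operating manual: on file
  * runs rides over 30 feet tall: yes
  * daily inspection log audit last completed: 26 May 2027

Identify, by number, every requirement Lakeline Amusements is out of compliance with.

1, 5, 6

1. operator training 50 days ago vs limit 45 → not met
2. manufacturer's operating manual present → met
3. certified ride operators 17 ≥ 11 → met
4. emergency-stop system test 177 days ago vs limit 180 → met
5. condition 'runs rides over 30 feet tall' holds; daily inspection log audit 50 days ago vs limit 45 → not met
6. general liability coverage $4,575,000 < $4,600,000 → not met
7. third-party ride inspection 507 days ago vs limit 540 → met
8. ride-specific liability coverage $750,000 ≥ $675,000 → met
Not met: 1, 5, 6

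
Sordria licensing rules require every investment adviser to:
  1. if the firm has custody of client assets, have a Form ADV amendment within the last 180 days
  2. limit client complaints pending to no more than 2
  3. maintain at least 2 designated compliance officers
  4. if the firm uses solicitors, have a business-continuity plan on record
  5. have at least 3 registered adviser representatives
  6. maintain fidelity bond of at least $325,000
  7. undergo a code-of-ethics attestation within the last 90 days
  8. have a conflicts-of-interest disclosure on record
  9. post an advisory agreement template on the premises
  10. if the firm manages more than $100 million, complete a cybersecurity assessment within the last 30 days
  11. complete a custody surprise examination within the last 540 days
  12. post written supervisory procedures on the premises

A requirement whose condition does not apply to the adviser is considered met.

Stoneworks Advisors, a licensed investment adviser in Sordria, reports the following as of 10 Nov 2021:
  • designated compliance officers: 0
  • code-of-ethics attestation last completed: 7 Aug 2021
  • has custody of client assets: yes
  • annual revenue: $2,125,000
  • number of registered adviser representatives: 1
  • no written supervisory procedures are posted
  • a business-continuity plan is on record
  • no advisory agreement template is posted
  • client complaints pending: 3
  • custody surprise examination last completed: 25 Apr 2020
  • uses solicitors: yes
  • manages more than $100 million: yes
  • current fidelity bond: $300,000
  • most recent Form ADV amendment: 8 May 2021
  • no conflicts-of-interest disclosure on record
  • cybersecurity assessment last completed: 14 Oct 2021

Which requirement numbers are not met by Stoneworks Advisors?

1, 2, 3, 5, 6, 7, 8, 9, 11, 12

1. condition 'has custody of client assets' holds; Form ADV amendment 186 days ago vs limit 180 → not met
2. client complaints pending 3 > 2 → not met
3. designated compliance officers 0 < 2 → not met
4. condition 'uses solicitors' holds; business-continuity plan present → met
5. registered adviser representatives 1 < 3 → not met
6. fidelity bond $300,000 < $325,000 → not met
7. code-of-ethics attestation 95 days ago vs limit 90 → not met
8. conflicts-of-interest disclosure absent → not met
9. advisory agreement template absent → not met
10. condition 'manages more than $100 million' holds; cybersecurity assessment 27 days ago vs limit 30 → met
11. custody surprise examination 564 days ago vs limit 540 → not met
12. written supervisory procedures absent → not met
Not met: 1, 2, 3, 5, 6, 7, 8, 9, 11, 12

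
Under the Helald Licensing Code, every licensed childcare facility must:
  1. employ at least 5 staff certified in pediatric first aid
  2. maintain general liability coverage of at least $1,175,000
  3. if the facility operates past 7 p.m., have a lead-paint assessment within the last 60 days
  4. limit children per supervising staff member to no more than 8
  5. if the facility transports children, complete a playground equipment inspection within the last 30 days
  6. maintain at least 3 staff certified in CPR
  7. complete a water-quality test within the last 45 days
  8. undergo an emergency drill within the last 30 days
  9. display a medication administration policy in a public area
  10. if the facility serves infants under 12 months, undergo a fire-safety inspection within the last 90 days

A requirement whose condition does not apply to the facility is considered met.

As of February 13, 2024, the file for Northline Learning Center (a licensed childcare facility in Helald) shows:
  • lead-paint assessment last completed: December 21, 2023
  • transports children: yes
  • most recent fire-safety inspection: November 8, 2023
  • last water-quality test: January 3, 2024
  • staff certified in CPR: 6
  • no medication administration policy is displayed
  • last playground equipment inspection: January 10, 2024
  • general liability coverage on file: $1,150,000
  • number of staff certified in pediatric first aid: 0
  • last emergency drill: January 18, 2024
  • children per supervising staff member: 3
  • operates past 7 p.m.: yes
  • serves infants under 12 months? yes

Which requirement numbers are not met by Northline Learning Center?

1. staff certified in pediatric first aid 0 < 5 → not met
2. general liability coverage $1,150,000 < $1,175,000 → not met
3. condition 'operates past 7 p.m.' holds; lead-paint assessment 54 days ago vs limit 60 → met
4. children per supervising staff member 3 ≤ 8 → met
5. condition 'transports children' holds; playground equipment inspection 34 days ago vs limit 30 → not met
6. staff certified in CPR 6 ≥ 3 → met
7. water-quality test 41 days ago vs limit 45 → met
8. emergency drill 26 days ago vs limit 30 → met
9. medication administration policy absent → not met
10. condition 'serves infants under 12 months' holds; fire-safety inspection 97 days ago vs limit 90 → not met
Not met: 1, 2, 5, 9, 10

1, 2, 5, 9, 10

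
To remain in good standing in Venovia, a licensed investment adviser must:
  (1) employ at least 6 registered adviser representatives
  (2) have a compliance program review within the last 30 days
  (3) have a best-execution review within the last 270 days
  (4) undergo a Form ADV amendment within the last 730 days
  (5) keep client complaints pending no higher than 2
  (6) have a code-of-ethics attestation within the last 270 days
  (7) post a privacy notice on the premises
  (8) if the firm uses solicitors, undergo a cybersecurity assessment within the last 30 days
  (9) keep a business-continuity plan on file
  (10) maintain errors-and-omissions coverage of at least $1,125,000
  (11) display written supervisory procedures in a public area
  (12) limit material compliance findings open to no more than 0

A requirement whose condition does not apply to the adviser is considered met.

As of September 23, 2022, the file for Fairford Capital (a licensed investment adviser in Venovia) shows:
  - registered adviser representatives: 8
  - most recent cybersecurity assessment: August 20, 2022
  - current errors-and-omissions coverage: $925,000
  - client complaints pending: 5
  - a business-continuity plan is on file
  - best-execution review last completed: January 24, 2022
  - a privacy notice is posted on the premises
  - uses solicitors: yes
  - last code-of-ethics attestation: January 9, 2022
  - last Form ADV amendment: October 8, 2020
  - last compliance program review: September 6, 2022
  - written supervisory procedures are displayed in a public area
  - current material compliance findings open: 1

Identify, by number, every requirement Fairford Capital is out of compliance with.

5, 8, 10, 12

1. registered adviser representatives 8 ≥ 6 → met
2. compliance program review 17 days ago vs limit 30 → met
3. best-execution review 242 days ago vs limit 270 → met
4. Form ADV amendment 715 days ago vs limit 730 → met
5. client complaints pending 5 > 2 → not met
6. code-of-ethics attestation 257 days ago vs limit 270 → met
7. privacy notice present → met
8. condition 'uses solicitors' holds; cybersecurity assessment 34 days ago vs limit 30 → not met
9. business-continuity plan present → met
10. errors-and-omissions coverage $925,000 < $1,125,000 → not met
11. written supervisory procedures present → met
12. material compliance findings open 1 > 0 → not met
Not met: 5, 8, 10, 12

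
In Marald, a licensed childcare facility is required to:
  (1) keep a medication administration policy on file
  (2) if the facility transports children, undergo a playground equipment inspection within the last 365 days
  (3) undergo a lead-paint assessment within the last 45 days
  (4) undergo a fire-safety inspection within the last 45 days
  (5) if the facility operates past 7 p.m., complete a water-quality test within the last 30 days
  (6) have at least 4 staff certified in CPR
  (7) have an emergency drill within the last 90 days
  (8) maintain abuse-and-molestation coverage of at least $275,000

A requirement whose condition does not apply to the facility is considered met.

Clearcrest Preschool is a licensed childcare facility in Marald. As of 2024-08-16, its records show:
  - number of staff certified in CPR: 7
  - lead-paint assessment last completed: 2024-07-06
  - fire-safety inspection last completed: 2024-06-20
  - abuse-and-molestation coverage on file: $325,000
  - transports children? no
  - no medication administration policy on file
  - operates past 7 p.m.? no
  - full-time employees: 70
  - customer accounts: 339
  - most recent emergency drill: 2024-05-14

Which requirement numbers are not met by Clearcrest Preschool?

1. medication administration policy absent → not met
2. condition 'transports children' does not hold → requirement n/a → met
3. lead-paint assessment 41 days ago vs limit 45 → met
4. fire-safety inspection 57 days ago vs limit 45 → not met
5. condition 'operates past 7 p.m.' does not hold → requirement n/a → met
6. staff certified in CPR 7 ≥ 4 → met
7. emergency drill 94 days ago vs limit 90 → not met
8. abuse-and-molestation coverage $325,000 ≥ $275,000 → met
Not met: 1, 4, 7

1, 4, 7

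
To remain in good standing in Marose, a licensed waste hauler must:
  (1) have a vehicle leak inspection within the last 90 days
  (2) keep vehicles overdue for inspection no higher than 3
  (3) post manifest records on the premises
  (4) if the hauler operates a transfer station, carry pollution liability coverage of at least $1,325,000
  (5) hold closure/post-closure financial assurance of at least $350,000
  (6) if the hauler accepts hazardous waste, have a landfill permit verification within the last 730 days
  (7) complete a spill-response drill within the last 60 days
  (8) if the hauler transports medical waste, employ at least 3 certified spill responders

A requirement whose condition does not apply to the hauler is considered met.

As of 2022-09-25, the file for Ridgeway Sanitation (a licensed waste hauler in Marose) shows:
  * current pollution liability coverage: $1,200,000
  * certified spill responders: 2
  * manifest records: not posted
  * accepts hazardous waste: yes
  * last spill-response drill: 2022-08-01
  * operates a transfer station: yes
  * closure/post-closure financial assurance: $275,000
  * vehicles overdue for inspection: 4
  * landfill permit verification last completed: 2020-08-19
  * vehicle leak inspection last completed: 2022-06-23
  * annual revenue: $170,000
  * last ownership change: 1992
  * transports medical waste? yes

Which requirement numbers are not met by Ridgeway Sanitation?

1, 2, 3, 4, 5, 6, 8

1. vehicle leak inspection 94 days ago vs limit 90 → not met
2. vehicles overdue for inspection 4 > 3 → not met
3. manifest records absent → not met
4. condition 'operates a transfer station' holds; pollution liability coverage $1,200,000 < $1,325,000 → not met
5. closure/post-closure financial assurance $275,000 < $350,000 → not met
6. condition 'accepts hazardous waste' holds; landfill permit verification 767 days ago vs limit 730 → not met
7. spill-response drill 55 days ago vs limit 60 → met
8. condition 'transports medical waste' holds; certified spill responders 2 < 3 → not met
Not met: 1, 2, 3, 4, 5, 6, 8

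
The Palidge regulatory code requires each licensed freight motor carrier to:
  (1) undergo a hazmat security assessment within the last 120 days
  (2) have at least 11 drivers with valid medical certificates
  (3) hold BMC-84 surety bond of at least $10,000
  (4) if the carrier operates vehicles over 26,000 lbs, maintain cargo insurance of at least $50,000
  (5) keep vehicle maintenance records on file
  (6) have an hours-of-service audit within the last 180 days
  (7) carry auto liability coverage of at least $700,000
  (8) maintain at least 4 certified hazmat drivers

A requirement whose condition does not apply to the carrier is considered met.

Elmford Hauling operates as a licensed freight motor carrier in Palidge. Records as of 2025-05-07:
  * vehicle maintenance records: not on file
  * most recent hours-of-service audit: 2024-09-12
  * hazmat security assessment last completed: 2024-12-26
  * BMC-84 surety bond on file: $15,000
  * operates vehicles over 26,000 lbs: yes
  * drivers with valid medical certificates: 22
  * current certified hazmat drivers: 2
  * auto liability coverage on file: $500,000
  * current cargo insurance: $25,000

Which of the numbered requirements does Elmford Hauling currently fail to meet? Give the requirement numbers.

1, 4, 5, 6, 7, 8

1. hazmat security assessment 132 days ago vs limit 120 → not met
2. drivers with valid medical certificates 22 ≥ 11 → met
3. BMC-84 surety bond $15,000 ≥ $10,000 → met
4. condition 'operates vehicles over 26,000 lbs' holds; cargo insurance $25,000 < $50,000 → not met
5. vehicle maintenance records absent → not met
6. hours-of-service audit 237 days ago vs limit 180 → not met
7. auto liability coverage $500,000 < $700,000 → not met
8. certified hazmat drivers 2 < 4 → not met
Not met: 1, 4, 5, 6, 7, 8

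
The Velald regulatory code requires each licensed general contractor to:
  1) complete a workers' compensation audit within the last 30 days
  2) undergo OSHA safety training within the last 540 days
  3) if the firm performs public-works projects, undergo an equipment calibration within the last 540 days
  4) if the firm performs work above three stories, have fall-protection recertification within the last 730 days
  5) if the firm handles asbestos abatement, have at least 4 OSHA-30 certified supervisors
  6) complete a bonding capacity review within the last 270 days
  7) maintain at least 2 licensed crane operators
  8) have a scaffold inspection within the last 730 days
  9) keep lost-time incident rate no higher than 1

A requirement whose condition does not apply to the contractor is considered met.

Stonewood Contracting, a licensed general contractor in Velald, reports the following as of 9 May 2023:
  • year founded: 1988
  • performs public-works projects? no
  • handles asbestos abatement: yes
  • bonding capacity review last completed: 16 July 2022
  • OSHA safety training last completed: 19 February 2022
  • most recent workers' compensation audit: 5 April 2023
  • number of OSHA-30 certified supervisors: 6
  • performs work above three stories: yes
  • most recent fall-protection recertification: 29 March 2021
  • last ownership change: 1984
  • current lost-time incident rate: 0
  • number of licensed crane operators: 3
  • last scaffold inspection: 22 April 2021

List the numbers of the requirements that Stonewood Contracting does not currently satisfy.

1, 4, 6, 8

1. workers' compensation audit 34 days ago vs limit 30 → not met
2. OSHA safety training 444 days ago vs limit 540 → met
3. condition 'performs public-works projects' does not hold → requirement n/a → met
4. condition 'performs work above three stories' holds; fall-protection recertification 771 days ago vs limit 730 → not met
5. condition 'handles asbestos abatement' holds; OSHA-30 certified supervisors 6 ≥ 4 → met
6. bonding capacity review 297 days ago vs limit 270 → not met
7. licensed crane operators 3 ≥ 2 → met
8. scaffold inspection 747 days ago vs limit 730 → not met
9. lost-time incident rate 0 ≤ 1 → met
Not met: 1, 4, 6, 8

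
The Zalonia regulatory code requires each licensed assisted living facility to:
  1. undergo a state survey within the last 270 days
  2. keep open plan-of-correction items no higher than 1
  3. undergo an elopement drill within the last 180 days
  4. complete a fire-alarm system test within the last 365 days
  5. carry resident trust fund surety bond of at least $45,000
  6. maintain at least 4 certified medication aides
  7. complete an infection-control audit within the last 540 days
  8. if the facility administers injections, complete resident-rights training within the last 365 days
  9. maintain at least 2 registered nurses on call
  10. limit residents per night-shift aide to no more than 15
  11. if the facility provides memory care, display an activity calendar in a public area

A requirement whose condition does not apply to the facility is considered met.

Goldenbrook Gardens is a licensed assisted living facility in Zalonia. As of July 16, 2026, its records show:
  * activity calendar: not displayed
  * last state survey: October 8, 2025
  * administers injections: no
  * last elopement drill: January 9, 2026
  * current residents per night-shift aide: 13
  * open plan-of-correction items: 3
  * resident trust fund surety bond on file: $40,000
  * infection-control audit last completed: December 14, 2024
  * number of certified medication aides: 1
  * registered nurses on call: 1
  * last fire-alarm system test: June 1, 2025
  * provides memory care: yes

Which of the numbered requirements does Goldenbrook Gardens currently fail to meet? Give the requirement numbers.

1, 2, 3, 4, 5, 6, 7, 9, 11

1. state survey 281 days ago vs limit 270 → not met
2. open plan-of-correction items 3 > 1 → not met
3. elopement drill 188 days ago vs limit 180 → not met
4. fire-alarm system test 410 days ago vs limit 365 → not met
5. resident trust fund surety bond $40,000 < $45,000 → not met
6. certified medication aides 1 < 4 → not met
7. infection-control audit 579 days ago vs limit 540 → not met
8. condition 'administers injections' does not hold → requirement n/a → met
9. registered nurses on call 1 < 2 → not met
10. residents per night-shift aide 13 ≤ 15 → met
11. condition 'provides memory care' holds; activity calendar absent → not met
Not met: 1, 2, 3, 4, 5, 6, 7, 9, 11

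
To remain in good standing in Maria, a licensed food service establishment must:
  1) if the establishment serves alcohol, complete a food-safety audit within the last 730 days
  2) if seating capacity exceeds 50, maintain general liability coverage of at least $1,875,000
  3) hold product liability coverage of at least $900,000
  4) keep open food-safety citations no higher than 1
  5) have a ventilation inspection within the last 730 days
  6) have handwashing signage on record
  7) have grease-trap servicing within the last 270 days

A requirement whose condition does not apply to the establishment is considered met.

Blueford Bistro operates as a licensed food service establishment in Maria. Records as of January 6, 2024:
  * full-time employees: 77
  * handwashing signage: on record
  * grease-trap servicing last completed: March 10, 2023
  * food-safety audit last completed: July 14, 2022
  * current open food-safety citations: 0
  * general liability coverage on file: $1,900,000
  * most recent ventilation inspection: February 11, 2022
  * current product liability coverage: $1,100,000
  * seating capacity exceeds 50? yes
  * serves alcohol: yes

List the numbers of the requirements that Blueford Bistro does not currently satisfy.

1. condition 'serves alcohol' holds; food-safety audit 541 days ago vs limit 730 → met
2. condition 'seating capacity exceeds 50' holds; general liability coverage $1,900,000 ≥ $1,875,000 → met
3. product liability coverage $1,100,000 ≥ $900,000 → met
4. open food-safety citations 0 ≤ 1 → met
5. ventilation inspection 694 days ago vs limit 730 → met
6. handwashing signage present → met
7. grease-trap servicing 302 days ago vs limit 270 → not met
Not met: 7

7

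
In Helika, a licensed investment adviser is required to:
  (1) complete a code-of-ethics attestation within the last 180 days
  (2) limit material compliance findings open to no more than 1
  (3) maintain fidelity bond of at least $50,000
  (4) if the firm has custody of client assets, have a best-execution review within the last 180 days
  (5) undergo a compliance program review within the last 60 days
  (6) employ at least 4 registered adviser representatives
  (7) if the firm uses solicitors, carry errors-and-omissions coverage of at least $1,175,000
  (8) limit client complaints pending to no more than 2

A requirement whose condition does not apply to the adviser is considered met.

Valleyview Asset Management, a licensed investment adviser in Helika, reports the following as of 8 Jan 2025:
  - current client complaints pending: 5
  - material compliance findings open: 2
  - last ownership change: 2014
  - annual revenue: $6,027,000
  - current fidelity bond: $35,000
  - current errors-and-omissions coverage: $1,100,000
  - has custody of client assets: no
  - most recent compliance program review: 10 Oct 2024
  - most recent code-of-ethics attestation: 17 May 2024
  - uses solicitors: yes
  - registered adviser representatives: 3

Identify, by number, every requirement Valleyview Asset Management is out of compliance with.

1, 2, 3, 5, 6, 7, 8

1. code-of-ethics attestation 236 days ago vs limit 180 → not met
2. material compliance findings open 2 > 1 → not met
3. fidelity bond $35,000 < $50,000 → not met
4. condition 'has custody of client assets' does not hold → requirement n/a → met
5. compliance program review 90 days ago vs limit 60 → not met
6. registered adviser representatives 3 < 4 → not met
7. condition 'uses solicitors' holds; errors-and-omissions coverage $1,100,000 < $1,175,000 → not met
8. client complaints pending 5 > 2 → not met
Not met: 1, 2, 3, 5, 6, 7, 8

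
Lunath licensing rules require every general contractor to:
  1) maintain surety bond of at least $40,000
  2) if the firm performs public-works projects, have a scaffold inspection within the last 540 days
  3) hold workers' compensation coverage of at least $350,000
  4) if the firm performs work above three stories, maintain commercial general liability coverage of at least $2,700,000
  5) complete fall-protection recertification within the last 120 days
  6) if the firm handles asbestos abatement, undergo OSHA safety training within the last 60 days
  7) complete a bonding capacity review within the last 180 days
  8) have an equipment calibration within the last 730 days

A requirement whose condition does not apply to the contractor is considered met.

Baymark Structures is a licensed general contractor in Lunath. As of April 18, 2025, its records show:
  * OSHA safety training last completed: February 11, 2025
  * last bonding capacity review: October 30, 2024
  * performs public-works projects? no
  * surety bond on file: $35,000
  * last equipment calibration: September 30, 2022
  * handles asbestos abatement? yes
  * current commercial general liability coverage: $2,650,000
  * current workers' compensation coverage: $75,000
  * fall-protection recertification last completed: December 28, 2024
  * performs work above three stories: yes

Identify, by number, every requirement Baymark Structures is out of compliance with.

1. surety bond $35,000 < $40,000 → not met
2. condition 'performs public-works projects' does not hold → requirement n/a → met
3. workers' compensation coverage $75,000 < $350,000 → not met
4. condition 'performs work above three stories' holds; commercial general liability coverage $2,650,000 < $2,700,000 → not met
5. fall-protection recertification 111 days ago vs limit 120 → met
6. condition 'handles asbestos abatement' holds; OSHA safety training 66 days ago vs limit 60 → not met
7. bonding capacity review 170 days ago vs limit 180 → met
8. equipment calibration 931 days ago vs limit 730 → not met
Not met: 1, 3, 4, 6, 8

1, 3, 4, 6, 8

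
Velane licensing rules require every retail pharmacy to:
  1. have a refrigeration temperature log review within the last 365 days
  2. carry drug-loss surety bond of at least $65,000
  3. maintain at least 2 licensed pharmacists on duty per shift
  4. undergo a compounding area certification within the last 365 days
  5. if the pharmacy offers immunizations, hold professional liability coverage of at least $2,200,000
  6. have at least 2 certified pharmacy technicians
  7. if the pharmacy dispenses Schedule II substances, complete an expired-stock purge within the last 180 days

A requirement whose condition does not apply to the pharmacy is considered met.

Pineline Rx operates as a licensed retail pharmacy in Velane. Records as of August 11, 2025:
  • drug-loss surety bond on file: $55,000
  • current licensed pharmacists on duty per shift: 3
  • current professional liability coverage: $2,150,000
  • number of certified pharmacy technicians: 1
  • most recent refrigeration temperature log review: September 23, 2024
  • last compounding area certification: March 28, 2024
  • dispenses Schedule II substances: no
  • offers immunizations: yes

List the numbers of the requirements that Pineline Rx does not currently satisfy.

1. refrigeration temperature log review 322 days ago vs limit 365 → met
2. drug-loss surety bond $55,000 < $65,000 → not met
3. licensed pharmacists on duty per shift 3 ≥ 2 → met
4. compounding area certification 501 days ago vs limit 365 → not met
5. condition 'offers immunizations' holds; professional liability coverage $2,150,000 < $2,200,000 → not met
6. certified pharmacy technicians 1 < 2 → not met
7. condition 'dispenses Schedule II substances' does not hold → requirement n/a → met
Not met: 2, 4, 5, 6

2, 4, 5, 6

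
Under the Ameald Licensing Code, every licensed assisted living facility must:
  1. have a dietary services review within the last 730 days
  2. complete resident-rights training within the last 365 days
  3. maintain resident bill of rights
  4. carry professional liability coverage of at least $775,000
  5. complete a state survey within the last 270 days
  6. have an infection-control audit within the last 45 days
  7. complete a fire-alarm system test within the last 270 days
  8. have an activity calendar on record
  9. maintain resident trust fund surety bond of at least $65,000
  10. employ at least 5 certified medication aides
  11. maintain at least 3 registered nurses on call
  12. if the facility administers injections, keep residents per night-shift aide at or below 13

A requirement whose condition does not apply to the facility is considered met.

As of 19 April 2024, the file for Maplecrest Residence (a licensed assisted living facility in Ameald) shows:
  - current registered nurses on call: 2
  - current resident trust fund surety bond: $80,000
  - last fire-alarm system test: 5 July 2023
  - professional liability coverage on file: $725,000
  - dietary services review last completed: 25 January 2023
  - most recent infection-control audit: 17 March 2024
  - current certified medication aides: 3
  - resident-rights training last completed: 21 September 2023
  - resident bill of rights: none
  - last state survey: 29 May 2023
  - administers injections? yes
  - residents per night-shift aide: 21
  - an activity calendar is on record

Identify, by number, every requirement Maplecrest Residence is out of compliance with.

3, 4, 5, 7, 10, 11, 12

1. dietary services review 450 days ago vs limit 730 → met
2. resident-rights training 211 days ago vs limit 365 → met
3. resident bill of rights absent → not met
4. professional liability coverage $725,000 < $775,000 → not met
5. state survey 326 days ago vs limit 270 → not met
6. infection-control audit 33 days ago vs limit 45 → met
7. fire-alarm system test 289 days ago vs limit 270 → not met
8. activity calendar present → met
9. resident trust fund surety bond $80,000 ≥ $65,000 → met
10. certified medication aides 3 < 5 → not met
11. registered nurses on call 2 < 3 → not met
12. condition 'administers injections' holds; residents per night-shift aide 21 > 13 → not met
Not met: 3, 4, 5, 7, 10, 11, 12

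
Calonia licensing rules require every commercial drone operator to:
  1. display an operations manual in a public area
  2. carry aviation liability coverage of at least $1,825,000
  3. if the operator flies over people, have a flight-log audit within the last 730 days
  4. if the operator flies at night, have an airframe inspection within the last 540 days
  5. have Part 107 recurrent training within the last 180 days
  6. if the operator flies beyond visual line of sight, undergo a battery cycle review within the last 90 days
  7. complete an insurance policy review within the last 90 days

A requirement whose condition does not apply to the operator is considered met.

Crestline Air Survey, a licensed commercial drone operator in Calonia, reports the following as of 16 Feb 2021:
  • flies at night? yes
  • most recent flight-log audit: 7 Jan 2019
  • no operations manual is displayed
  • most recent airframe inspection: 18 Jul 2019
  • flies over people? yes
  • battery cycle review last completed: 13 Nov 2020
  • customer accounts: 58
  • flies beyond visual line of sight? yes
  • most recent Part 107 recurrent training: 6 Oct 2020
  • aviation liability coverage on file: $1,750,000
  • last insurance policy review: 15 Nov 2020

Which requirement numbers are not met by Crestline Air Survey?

1, 2, 3, 4, 6, 7

1. operations manual absent → not met
2. aviation liability coverage $1,750,000 < $1,825,000 → not met
3. condition 'flies over people' holds; flight-log audit 771 days ago vs limit 730 → not met
4. condition 'flies at night' holds; airframe inspection 579 days ago vs limit 540 → not met
5. Part 107 recurrent training 133 days ago vs limit 180 → met
6. condition 'flies beyond visual line of sight' holds; battery cycle review 95 days ago vs limit 90 → not met
7. insurance policy review 93 days ago vs limit 90 → not met
Not met: 1, 2, 3, 4, 6, 7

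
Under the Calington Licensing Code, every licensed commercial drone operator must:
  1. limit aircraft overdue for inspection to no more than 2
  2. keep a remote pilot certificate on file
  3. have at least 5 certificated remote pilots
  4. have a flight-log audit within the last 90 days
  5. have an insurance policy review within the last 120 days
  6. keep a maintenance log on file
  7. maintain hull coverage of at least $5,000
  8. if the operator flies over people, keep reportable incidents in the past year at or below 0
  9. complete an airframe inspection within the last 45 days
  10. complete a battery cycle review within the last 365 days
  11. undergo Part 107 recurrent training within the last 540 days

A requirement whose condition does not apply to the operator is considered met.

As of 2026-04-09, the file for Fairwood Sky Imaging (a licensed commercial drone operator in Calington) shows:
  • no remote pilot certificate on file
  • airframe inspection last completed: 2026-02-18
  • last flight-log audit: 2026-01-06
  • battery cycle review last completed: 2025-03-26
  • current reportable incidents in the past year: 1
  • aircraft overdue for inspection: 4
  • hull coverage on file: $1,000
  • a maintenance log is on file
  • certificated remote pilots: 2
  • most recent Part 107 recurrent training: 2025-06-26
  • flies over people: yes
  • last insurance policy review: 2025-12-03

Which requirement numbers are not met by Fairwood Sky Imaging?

1. aircraft overdue for inspection 4 > 2 → not met
2. remote pilot certificate absent → not met
3. certificated remote pilots 2 < 5 → not met
4. flight-log audit 93 days ago vs limit 90 → not met
5. insurance policy review 127 days ago vs limit 120 → not met
6. maintenance log present → met
7. hull coverage $1,000 < $5,000 → not met
8. condition 'flies over people' holds; reportable incidents in the past year 1 > 0 → not met
9. airframe inspection 50 days ago vs limit 45 → not met
10. battery cycle review 379 days ago vs limit 365 → not met
11. Part 107 recurrent training 287 days ago vs limit 540 → met
Not met: 1, 2, 3, 4, 5, 7, 8, 9, 10

1, 2, 3, 4, 5, 7, 8, 9, 10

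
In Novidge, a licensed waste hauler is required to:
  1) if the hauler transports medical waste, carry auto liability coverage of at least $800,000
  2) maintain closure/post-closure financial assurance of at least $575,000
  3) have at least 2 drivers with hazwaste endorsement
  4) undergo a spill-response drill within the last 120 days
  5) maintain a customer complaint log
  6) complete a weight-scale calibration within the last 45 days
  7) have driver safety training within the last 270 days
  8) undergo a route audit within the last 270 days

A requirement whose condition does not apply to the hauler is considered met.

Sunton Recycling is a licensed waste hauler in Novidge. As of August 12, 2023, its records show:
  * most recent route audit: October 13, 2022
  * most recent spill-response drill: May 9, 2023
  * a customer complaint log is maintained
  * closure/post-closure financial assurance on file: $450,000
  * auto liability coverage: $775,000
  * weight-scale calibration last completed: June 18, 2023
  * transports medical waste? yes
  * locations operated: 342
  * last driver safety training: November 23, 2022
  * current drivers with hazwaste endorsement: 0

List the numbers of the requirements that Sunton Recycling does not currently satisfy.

1, 2, 3, 6, 8

1. condition 'transports medical waste' holds; auto liability coverage $775,000 < $800,000 → not met
2. closure/post-closure financial assurance $450,000 < $575,000 → not met
3. drivers with hazwaste endorsement 0 < 2 → not met
4. spill-response drill 95 days ago vs limit 120 → met
5. customer complaint log present → met
6. weight-scale calibration 55 days ago vs limit 45 → not met
7. driver safety training 262 days ago vs limit 270 → met
8. route audit 303 days ago vs limit 270 → not met
Not met: 1, 2, 3, 6, 8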